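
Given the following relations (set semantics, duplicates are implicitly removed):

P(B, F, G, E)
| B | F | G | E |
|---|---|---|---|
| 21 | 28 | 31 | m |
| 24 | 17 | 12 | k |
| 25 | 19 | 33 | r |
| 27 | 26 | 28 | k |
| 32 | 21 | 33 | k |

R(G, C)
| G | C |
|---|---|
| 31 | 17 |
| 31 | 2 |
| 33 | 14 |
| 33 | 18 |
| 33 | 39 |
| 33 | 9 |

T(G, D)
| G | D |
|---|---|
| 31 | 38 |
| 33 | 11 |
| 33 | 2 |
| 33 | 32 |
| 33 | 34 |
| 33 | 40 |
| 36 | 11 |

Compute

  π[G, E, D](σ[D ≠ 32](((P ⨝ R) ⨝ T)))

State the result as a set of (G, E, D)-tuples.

{(31, m, 38), (33, k, 11), (33, k, 2), (33, k, 34), (33, k, 40), (33, r, 11), (33, r, 2), (33, r, 34), (33, r, 40)}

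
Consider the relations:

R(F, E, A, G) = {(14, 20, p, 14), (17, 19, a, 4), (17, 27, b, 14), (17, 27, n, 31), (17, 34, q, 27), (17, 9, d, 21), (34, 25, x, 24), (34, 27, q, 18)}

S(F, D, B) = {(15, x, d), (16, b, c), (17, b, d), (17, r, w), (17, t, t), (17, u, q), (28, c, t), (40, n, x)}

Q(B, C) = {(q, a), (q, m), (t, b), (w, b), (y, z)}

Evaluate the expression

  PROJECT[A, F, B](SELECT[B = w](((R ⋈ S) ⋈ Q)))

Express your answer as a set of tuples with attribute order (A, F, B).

{(a, 17, w), (b, 17, w), (d, 17, w), (n, 17, w), (q, 17, w)}

Natural join on F: {(17, 19, a, 4, b, d), (17, 19, a, 4, r, w), (17, 19, a, 4, t, t), (17, 19, a, 4, u, q), (17, 27, b, 14, b, d), (17, 27, b, 14, r, w), (17, 27, b, 14, t, t), (17, 27, b, 14, u, q), (17, 27, n, 31, b, d), (17, 27, n, 31, r, w), (17, 27, n, 31, t, t), (17, 27, n, 31, u, q), (17, 34, q, 27, b, d), (17, 34, q, 27, r, w), (17, 34, q, 27, t, t), (17, 34, q, 27, u, q), (17, 9, d, 21, b, d), (17, 9, d, 21, r, w), (17, 9, d, 21, t, t), (17, 9, d, 21, u, q)}
Natural join on B: {(17, 19, a, 4, r, w, b), (17, 19, a, 4, t, t, b), (17, 19, a, 4, u, q, a), (17, 19, a, 4, u, q, m), (17, 27, b, 14, r, w, b), (17, 27, b, 14, t, t, b), (17, 27, b, 14, u, q, a), (17, 27, b, 14, u, q, m), (17, 27, n, 31, r, w, b), (17, 27, n, 31, t, t, b), (17, 27, n, 31, u, q, a), (17, 27, n, 31, u, q, m), (17, 34, q, 27, r, w, b), (17, 34, q, 27, t, t, b), (17, 34, q, 27, u, q, a), (17, 34, q, 27, u, q, m), (17, 9, d, 21, r, w, b), (17, 9, d, 21, t, t, b), (17, 9, d, 21, u, q, a), (17, 9, d, 21, u, q, m)}
Filtering on B = w leaves {(17, 19, a, 4, r, w, b), (17, 27, b, 14, r, w, b), (17, 27, n, 31, r, w, b), (17, 34, q, 27, r, w, b), (17, 9, d, 21, r, w, b)}.
π_{A, F, B} gives {(a, 17, w), (b, 17, w), (d, 17, w), (n, 17, w), (q, 17, w)}.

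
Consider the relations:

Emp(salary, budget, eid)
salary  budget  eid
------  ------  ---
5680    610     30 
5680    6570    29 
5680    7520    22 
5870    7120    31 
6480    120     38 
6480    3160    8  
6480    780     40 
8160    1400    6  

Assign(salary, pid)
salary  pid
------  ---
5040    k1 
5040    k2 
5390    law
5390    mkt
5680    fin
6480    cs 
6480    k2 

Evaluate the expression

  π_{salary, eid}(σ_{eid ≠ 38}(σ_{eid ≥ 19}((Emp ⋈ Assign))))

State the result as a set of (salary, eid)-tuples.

{(5680, 22), (5680, 29), (5680, 30), (6480, 40)}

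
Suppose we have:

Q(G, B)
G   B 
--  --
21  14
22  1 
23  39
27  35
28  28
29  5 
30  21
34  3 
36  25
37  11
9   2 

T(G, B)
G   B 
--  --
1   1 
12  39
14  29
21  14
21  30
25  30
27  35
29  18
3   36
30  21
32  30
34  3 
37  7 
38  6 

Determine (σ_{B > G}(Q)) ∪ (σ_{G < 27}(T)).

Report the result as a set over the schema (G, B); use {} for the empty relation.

Apply σ_{B > G}; surviving tuples: {(23, 39), (27, 35)}
Apply σ_{G < 27}; surviving tuples: {(1, 1), (12, 39), (14, 29), (21, 14), (21, 30), (25, 30), (3, 36)}
Taking the union: {(1, 1), (12, 39), (14, 29), (21, 14), (21, 30), (23, 39), (25, 30), (27, 35), (3, 36)}

{(1, 1), (12, 39), (14, 29), (21, 14), (21, 30), (23, 39), (25, 30), (27, 35), (3, 36)}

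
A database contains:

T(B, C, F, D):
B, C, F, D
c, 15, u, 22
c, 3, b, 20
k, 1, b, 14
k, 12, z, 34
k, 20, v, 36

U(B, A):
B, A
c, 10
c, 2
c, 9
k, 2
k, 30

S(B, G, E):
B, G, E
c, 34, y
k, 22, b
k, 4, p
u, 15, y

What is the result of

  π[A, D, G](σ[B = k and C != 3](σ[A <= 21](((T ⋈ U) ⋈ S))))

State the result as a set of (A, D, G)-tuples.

{(2, 14, 22), (2, 14, 4), (2, 34, 22), (2, 34, 4), (2, 36, 22), (2, 36, 4)}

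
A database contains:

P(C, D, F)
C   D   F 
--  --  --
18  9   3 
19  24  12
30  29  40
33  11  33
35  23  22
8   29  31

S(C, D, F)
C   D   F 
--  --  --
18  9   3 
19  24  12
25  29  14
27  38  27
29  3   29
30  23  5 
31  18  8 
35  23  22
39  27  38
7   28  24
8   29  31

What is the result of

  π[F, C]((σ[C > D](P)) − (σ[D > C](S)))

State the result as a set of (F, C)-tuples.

{(22, 35), (3, 18), (33, 33), (40, 30)}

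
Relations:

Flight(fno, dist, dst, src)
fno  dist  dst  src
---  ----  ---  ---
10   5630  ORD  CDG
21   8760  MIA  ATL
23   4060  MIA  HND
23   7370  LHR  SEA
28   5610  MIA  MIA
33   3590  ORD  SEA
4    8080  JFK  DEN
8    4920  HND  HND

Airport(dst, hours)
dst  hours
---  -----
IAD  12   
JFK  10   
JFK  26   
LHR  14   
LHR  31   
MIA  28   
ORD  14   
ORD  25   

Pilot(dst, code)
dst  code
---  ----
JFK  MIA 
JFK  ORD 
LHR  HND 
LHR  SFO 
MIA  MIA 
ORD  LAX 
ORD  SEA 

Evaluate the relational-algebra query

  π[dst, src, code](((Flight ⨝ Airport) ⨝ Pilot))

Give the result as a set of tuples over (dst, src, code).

{(JFK, DEN, MIA), (JFK, DEN, ORD), (LHR, SEA, HND), (LHR, SEA, SFO), (MIA, ATL, MIA), (MIA, HND, MIA), (MIA, MIA, MIA), (ORD, CDG, LAX), (ORD, CDG, SEA), (ORD, SEA, LAX), (ORD, SEA, SEA)}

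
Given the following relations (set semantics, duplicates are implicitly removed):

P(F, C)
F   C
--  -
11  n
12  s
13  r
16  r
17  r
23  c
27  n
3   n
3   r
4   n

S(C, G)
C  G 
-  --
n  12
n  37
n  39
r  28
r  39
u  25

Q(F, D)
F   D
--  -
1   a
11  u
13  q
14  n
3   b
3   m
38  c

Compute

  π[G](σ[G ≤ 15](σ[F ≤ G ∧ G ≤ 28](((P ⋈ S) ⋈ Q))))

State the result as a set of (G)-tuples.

P ⋈ S (natural join on C): {(11, n, 12), (11, n, 37), (11, n, 39), (13, r, 28), (13, r, 39), (16, r, 28), (16, r, 39), (17, r, 28), (17, r, 39), (27, n, 12), (27, n, 37), (27, n, 39), (3, n, 12), (3, n, 37), (3, n, 39), (3, r, 28), (3, r, 39), (4, n, 12), (4, n, 37), (4, n, 39)}
(P ⋈ S) ⋈ Q (natural join on F): {(11, n, 12, u), (11, n, 37, u), (11, n, 39, u), (13, r, 28, q), (13, r, 39, q), (3, n, 12, b), (3, n, 12, m), (3, n, 37, b), (3, n, 37, m), (3, n, 39, b), (3, n, 39, m), (3, r, 28, b), (3, r, 28, m), (3, r, 39, b), (3, r, 39, m)}
σ[F ≤ G ∧ G ≤ 28]: keep tuples satisfying F ≤ G ∧ G ≤ 28 → {(11, n, 12, u), (13, r, 28, q), (3, n, 12, b), (3, n, 12, m), (3, r, 28, b), (3, r, 28, m)}
σ[G ≤ 15]: keep tuples satisfying G ≤ 15 → {(11, n, 12, u), (3, n, 12, b), (3, n, 12, m)}
π[G]: project onto (G) (2 duplicate(s) eliminated) → {12}

{12}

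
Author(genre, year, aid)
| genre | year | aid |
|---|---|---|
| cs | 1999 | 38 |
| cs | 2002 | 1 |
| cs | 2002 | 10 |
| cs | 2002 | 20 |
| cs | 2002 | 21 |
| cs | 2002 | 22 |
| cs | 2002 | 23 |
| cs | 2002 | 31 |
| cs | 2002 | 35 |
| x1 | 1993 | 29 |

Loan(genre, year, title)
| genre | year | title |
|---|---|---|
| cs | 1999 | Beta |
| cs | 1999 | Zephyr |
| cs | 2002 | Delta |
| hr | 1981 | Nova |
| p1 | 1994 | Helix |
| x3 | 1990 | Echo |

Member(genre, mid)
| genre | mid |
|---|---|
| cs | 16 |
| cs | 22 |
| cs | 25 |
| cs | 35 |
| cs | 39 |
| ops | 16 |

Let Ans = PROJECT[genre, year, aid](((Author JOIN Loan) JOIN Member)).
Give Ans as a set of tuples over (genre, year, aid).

{(cs, 1999, 38), (cs, 2002, 1), (cs, 2002, 10), (cs, 2002, 20), (cs, 2002, 21), (cs, 2002, 22), (cs, 2002, 23), (cs, 2002, 31), (cs, 2002, 35)}

Natural join on genre, year: {(cs, 1999, 38, Beta), (cs, 1999, 38, Zephyr), (cs, 2002, 1, Delta), (cs, 2002, 10, Delta), (cs, 2002, 20, Delta), (cs, 2002, 21, Delta), (cs, 2002, 22, Delta), (cs, 2002, 23, Delta), (cs, 2002, 31, Delta), (cs, 2002, 35, Delta)}
Natural join on genre: {(cs, 1999, 38, Beta, 16), (cs, 1999, 38, Beta, 22), (cs, 1999, 38, Beta, 25), (cs, 1999, 38, Beta, 35), (cs, 1999, 38, Beta, 39), (cs, 1999, 38, Zephyr, 16), (cs, 1999, 38, Zephyr, 22), (cs, 1999, 38, Zephyr, 25), (cs, 1999, 38, Zephyr, 35), (cs, 1999, 38, Zephyr, 39), (cs, 2002, 1, Delta, 16), (cs, 2002, 1, Delta, 22), (cs, 2002, 1, Delta, 25), (cs, 2002, 1, Delta, 35), (cs, 2002, 1, Delta, 39), (cs, 2002, 10, Delta, 16), (cs, 2002, 10, Delta, 22), (cs, 2002, 10, Delta, 25), (cs, 2002, 10, Delta, 35), (cs, 2002, 10, Delta, 39), (cs, 2002, 20, Delta, 16), (cs, 2002, 20, Delta, 22), (cs, 2002, 20, Delta, 25), (cs, 2002, 20, Delta, 35), (cs, 2002, 20, Delta, 39), (cs, 2002, 21, Delta, 16), (cs, 2002, 21, Delta, 22), (cs, 2002, 21, Delta, 25), (cs, 2002, 21, Delta, 35), (cs, 2002, 21, Delta, 39), (cs, 2002, 22, Delta, 16), (cs, 2002, 22, Delta, 22), (cs, 2002, 22, Delta, 25), (cs, 2002, 22, Delta, 35), (cs, 2002, 22, Delta, 39), (cs, 2002, 23, Delta, 16), (cs, 2002, 23, Delta, 22), (cs, 2002, 23, Delta, 25), (cs, 2002, 23, Delta, 35), (cs, 2002, 23, Delta, 39), (cs, 2002, 31, Delta, 16), (cs, 2002, 31, Delta, 22), (cs, 2002, 31, Delta, 25), (cs, 2002, 31, Delta, 35), (cs, 2002, 31, Delta, 39), (cs, 2002, 35, Delta, 16), (cs, 2002, 35, Delta, 22), (cs, 2002, 35, Delta, 25), (cs, 2002, 35, Delta, 35), (cs, 2002, 35, Delta, 39)}
Projecting to genre, year, aid (41 duplicate(s) eliminated): {(cs, 1999, 38), (cs, 2002, 1), (cs, 2002, 10), (cs, 2002, 20), (cs, 2002, 21), (cs, 2002, 22), (cs, 2002, 23), (cs, 2002, 31), (cs, 2002, 35)}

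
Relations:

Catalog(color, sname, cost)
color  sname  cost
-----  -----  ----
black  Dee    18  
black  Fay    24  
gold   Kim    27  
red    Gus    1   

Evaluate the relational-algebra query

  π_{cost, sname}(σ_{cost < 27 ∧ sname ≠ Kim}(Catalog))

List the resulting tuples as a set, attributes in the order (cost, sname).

{(1, Gus), (18, Dee), (24, Fay)}

Filtering on cost < 27 ∧ sname ≠ Kim leaves {(black, Dee, 18), (black, Fay, 24), (red, Gus, 1)}.
Keep only column(s) cost, sname: {(1, Gus), (18, Dee), (24, Fay)}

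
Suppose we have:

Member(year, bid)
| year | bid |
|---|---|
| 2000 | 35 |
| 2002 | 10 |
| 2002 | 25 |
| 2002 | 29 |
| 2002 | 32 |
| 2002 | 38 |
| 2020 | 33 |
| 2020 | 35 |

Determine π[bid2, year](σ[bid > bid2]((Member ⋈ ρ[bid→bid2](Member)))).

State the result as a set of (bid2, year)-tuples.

{(10, 2002), (25, 2002), (29, 2002), (32, 2002), (33, 2020)}

ρ[bid→bid2]: schema becomes (year, bid2); tuples unchanged.
Natural join on year: {(2000, 35, 35), (2002, 10, 10), (2002, 10, 25), (2002, 10, 29), (2002, 10, 32), (2002, 10, 38), (2002, 25, 10), (2002, 25, 25), (2002, 25, 29), (2002, 25, 32), (2002, 25, 38), (2002, 29, 10), (2002, 29, 25), (2002, 29, 29), (2002, 29, 32), (2002, 29, 38), (2002, 32, 10), (2002, 32, 25), (2002, 32, 29), (2002, 32, 32), (2002, 32, 38), (2002, 38, 10), (2002, 38, 25), (2002, 38, 29), (2002, 38, 32), (2002, 38, 38), (2020, 33, 33), (2020, 33, 35), (2020, 35, 33), (2020, 35, 35)}
Selection bid > bid2: {(2002, 25, 10), (2002, 29, 10), (2002, 29, 25), (2002, 32, 10), (2002, 32, 25), (2002, 32, 29), (2002, 38, 10), (2002, 38, 25), (2002, 38, 29), (2002, 38, 32), (2020, 35, 33)}
Keep only column(s) bid2, year (6 duplicate(s) eliminated): {(10, 2002), (25, 2002), (29, 2002), (32, 2002), (33, 2020)}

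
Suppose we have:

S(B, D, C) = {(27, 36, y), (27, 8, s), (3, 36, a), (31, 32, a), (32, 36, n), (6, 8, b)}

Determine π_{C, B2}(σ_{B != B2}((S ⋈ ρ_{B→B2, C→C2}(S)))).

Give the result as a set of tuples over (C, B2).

{(a, 27), (a, 32), (b, 27), (n, 27), (n, 3), (s, 6), (y, 3), (y, 32)}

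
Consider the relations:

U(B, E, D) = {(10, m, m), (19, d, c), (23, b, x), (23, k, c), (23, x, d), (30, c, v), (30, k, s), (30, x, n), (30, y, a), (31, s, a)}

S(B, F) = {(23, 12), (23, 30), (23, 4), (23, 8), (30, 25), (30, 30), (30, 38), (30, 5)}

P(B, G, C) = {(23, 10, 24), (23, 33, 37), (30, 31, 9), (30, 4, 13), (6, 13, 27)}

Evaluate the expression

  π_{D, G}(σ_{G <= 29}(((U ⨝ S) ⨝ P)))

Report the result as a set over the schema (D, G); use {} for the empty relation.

Joining U and S on B yields {(23, b, x, 12), (23, b, x, 30), (23, b, x, 4), (23, b, x, 8), (23, k, c, 12), (23, k, c, 30), (23, k, c, 4), (23, k, c, 8), (23, x, d, 12), (23, x, d, 30), (23, x, d, 4), (23, x, d, 8), (30, c, v, 25), (30, c, v, 30), (30, c, v, 38), (30, c, v, 5), (30, k, s, 25), (30, k, s, 30), (30, k, s, 38), (30, k, s, 5), (30, x, n, 25), (30, x, n, 30), (30, x, n, 38), (30, x, n, 5), (30, y, a, 25), (30, y, a, 30), (30, y, a, 38), (30, y, a, 5)}.
Joining (U ⨝ S) and P on B yields {(23, b, x, 12, 10, 24), (23, b, x, 12, 33, 37), (23, b, x, 30, 10, 24), (23, b, x, 30, 33, 37), (23, b, x, 4, 10, 24), (23, b, x, 4, 33, 37), (23, b, x, 8, 10, 24), (23, b, x, 8, 33, 37), (23, k, c, 12, 10, 24), (23, k, c, 12, 33, 37), (23, k, c, 30, 10, 24), (23, k, c, 30, 33, 37), (23, k, c, 4, 10, 24), (23, k, c, 4, 33, 37), (23, k, c, 8, 10, 24), (23, k, c, 8, 33, 37), (23, x, d, 12, 10, 24), (23, x, d, 12, 33, 37), (23, x, d, 30, 10, 24), (23, x, d, 30, 33, 37), (23, x, d, 4, 10, 24), (23, x, d, 4, 33, 37), (23, x, d, 8, 10, 24), (23, x, d, 8, 33, 37), (30, c, v, 25, 31, 9), (30, c, v, 25, 4, 13), (30, c, v, 30, 31, 9), (30, c, v, 30, 4, 13), (30, c, v, 38, 31, 9), (30, c, v, 38, 4, 13), (30, c, v, 5, 31, 9), (30, c, v, 5, 4, 13), (30, k, s, 25, 31, 9), (30, k, s, 25, 4, 13), (30, k, s, 30, 31, 9), (30, k, s, 30, 4, 13), (30, k, s, 38, 31, 9), (30, k, s, 38, 4, 13), (30, k, s, 5, 31, 9), (30, k, s, 5, 4, 13), (30, x, n, 25, 31, 9), (30, x, n, 25, 4, 13), (30, x, n, 30, 31, 9), (30, x, n, 30, 4, 13), (30, x, n, 38, 31, 9), (30, x, n, 38, 4, 13), (30, x, n, 5, 31, 9), (30, x, n, 5, 4, 13), (30, y, a, 25, 31, 9), (30, y, a, 25, 4, 13), (30, y, a, 30, 31, 9), (30, y, a, 30, 4, 13), (30, y, a, 38, 31, 9), (30, y, a, 38, 4, 13), (30, y, a, 5, 31, 9), (30, y, a, 5, 4, 13)}.
Filtering on G <= 29 leaves {(23, b, x, 12, 10, 24), (23, b, x, 30, 10, 24), (23, b, x, 4, 10, 24), (23, b, x, 8, 10, 24), (23, k, c, 12, 10, 24), (23, k, c, 30, 10, 24), (23, k, c, 4, 10, 24), (23, k, c, 8, 10, 24), (23, x, d, 12, 10, 24), (23, x, d, 30, 10, 24), (23, x, d, 4, 10, 24), (23, x, d, 8, 10, 24), (30, c, v, 25, 4, 13), (30, c, v, 30, 4, 13), (30, c, v, 38, 4, 13), (30, c, v, 5, 4, 13), (30, k, s, 25, 4, 13), (30, k, s, 30, 4, 13), (30, k, s, 38, 4, 13), (30, k, s, 5, 4, 13), (30, x, n, 25, 4, 13), (30, x, n, 30, 4, 13), (30, x, n, 38, 4, 13), (30, x, n, 5, 4, 13), (30, y, a, 25, 4, 13), (30, y, a, 30, 4, 13), (30, y, a, 38, 4, 13), (30, y, a, 5, 4, 13)}.
π_{D, G} gives {(a, 4), (c, 10), (d, 10), (n, 4), (s, 4), (v, 4), (x, 10)} (21 duplicate(s) eliminated).

{(a, 4), (c, 10), (d, 10), (n, 4), (s, 4), (v, 4), (x, 10)}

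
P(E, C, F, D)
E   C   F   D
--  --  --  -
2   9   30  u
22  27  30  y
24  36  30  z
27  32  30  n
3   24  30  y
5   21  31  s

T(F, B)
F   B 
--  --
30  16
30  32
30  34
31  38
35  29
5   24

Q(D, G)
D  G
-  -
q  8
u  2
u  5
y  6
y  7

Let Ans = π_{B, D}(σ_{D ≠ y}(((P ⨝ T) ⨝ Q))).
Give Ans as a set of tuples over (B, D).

P ⋈ T (natural join on F): {(2, 9, 30, u, 16), (2, 9, 30, u, 32), (2, 9, 30, u, 34), (22, 27, 30, y, 16), (22, 27, 30, y, 32), (22, 27, 30, y, 34), (24, 36, 30, z, 16), (24, 36, 30, z, 32), (24, 36, 30, z, 34), (27, 32, 30, n, 16), (27, 32, 30, n, 32), (27, 32, 30, n, 34), (3, 24, 30, y, 16), (3, 24, 30, y, 32), (3, 24, 30, y, 34), (5, 21, 31, s, 38)}
(P ⨝ T) ⋈ Q (natural join on D): {(2, 9, 30, u, 16, 2), (2, 9, 30, u, 16, 5), (2, 9, 30, u, 32, 2), (2, 9, 30, u, 32, 5), (2, 9, 30, u, 34, 2), (2, 9, 30, u, 34, 5), (22, 27, 30, y, 16, 6), (22, 27, 30, y, 16, 7), (22, 27, 30, y, 32, 6), (22, 27, 30, y, 32, 7), (22, 27, 30, y, 34, 6), (22, 27, 30, y, 34, 7), (3, 24, 30, y, 16, 6), (3, 24, 30, y, 16, 7), (3, 24, 30, y, 32, 6), (3, 24, 30, y, 32, 7), (3, 24, 30, y, 34, 6), (3, 24, 30, y, 34, 7)}
Apply σ_{D ≠ y}; surviving tuples: {(2, 9, 30, u, 16, 2), (2, 9, 30, u, 16, 5), (2, 9, 30, u, 32, 2), (2, 9, 30, u, 32, 5), (2, 9, 30, u, 34, 2), (2, 9, 30, u, 34, 5)}
π[B, D]: project onto (B, D) (3 duplicate(s) eliminated) → {(16, u), (32, u), (34, u)}

{(16, u), (32, u), (34, u)}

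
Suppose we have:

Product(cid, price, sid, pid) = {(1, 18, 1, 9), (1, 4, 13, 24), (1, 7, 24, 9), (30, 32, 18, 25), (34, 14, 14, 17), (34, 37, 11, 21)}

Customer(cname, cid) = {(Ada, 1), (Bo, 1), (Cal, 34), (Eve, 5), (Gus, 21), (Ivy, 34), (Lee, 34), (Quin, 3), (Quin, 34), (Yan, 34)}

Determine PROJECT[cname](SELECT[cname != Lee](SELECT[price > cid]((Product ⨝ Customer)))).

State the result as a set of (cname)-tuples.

{Ada, Bo, Cal, Ivy, Quin, Yan}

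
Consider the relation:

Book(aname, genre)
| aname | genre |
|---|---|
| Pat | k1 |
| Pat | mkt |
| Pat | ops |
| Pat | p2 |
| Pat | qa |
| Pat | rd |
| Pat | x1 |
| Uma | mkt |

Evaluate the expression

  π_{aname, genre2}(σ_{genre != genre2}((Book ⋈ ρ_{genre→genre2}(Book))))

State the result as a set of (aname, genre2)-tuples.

{(Pat, k1), (Pat, mkt), (Pat, ops), (Pat, p2), (Pat, qa), (Pat, rd), (Pat, x1)}

ρ[genre→genre2]: schema becomes (aname, genre2); tuples unchanged.
Book ⋈ ρ_{genre→genre2}(Book) (natural join on aname): {(Pat, k1, k1), (Pat, k1, mkt), (Pat, k1, ops), (Pat, k1, p2), (Pat, k1, qa), (Pat, k1, rd), (Pat, k1, x1), (Pat, mkt, k1), (Pat, mkt, mkt), (Pat, mkt, ops), (Pat, mkt, p2), (Pat, mkt, qa), (Pat, mkt, rd), (Pat, mkt, x1), (Pat, ops, k1), (Pat, ops, mkt), (Pat, ops, ops), (Pat, ops, p2), (Pat, ops, qa), (Pat, ops, rd), (Pat, ops, x1), (Pat, p2, k1), (Pat, p2, mkt), (Pat, p2, ops), (Pat, p2, p2), (Pat, p2, qa), (Pat, p2, rd), (Pat, p2, x1), (Pat, qa, k1), (Pat, qa, mkt), (Pat, qa, ops), (Pat, qa, p2), (Pat, qa, qa), (Pat, qa, rd), (Pat, qa, x1), (Pat, rd, k1), (Pat, rd, mkt), (Pat, rd, ops), (Pat, rd, p2), (Pat, rd, qa), (Pat, rd, rd), (Pat, rd, x1), (Pat, x1, k1), (Pat, x1, mkt), (Pat, x1, ops), (Pat, x1, p2), (Pat, x1, qa), (Pat, x1, rd), (Pat, x1, x1), (Uma, mkt, mkt)}
Apply σ_{genre != genre2}; surviving tuples: {(Pat, k1, mkt), (Pat, k1, ops), (Pat, k1, p2), (Pat, k1, qa), (Pat, k1, rd), (Pat, k1, x1), (Pat, mkt, k1), (Pat, mkt, ops), (Pat, mkt, p2), (Pat, mkt, qa), (Pat, mkt, rd), (Pat, mkt, x1), (Pat, ops, k1), (Pat, ops, mkt), (Pat, ops, p2), (Pat, ops, qa), (Pat, ops, rd), (Pat, ops, x1), (Pat, p2, k1), (Pat, p2, mkt), (Pat, p2, ops), (Pat, p2, qa), (Pat, p2, rd), (Pat, p2, x1), (Pat, qa, k1), (Pat, qa, mkt), (Pat, qa, ops), (Pat, qa, p2), (Pat, qa, rd), (Pat, qa, x1), (Pat, rd, k1), (Pat, rd, mkt), (Pat, rd, ops), (Pat, rd, p2), (Pat, rd, qa), (Pat, rd, x1), (Pat, x1, k1), (Pat, x1, mkt), (Pat, x1, ops), (Pat, x1, p2), (Pat, x1, qa), (Pat, x1, rd)}
Projecting to aname, genre2 (35 duplicate(s) eliminated): {(Pat, k1), (Pat, mkt), (Pat, ops), (Pat, p2), (Pat, qa), (Pat, rd), (Pat, x1)}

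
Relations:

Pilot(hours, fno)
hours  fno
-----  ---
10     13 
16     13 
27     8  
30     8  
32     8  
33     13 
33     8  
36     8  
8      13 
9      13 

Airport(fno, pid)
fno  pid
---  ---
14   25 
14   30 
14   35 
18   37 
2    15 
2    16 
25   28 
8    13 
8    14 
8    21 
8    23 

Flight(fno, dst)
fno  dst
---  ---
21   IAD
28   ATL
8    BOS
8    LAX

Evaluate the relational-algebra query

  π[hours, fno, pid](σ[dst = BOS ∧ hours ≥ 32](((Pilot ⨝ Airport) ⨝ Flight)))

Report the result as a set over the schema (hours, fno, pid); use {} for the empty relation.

Natural join on fno: {(27, 8, 13), (27, 8, 14), (27, 8, 21), (27, 8, 23), (30, 8, 13), (30, 8, 14), (30, 8, 21), (30, 8, 23), (32, 8, 13), (32, 8, 14), (32, 8, 21), (32, 8, 23), (33, 8, 13), (33, 8, 14), (33, 8, 21), (33, 8, 23), (36, 8, 13), (36, 8, 14), (36, 8, 21), (36, 8, 23)}
Natural join on fno: {(27, 8, 13, BOS), (27, 8, 13, LAX), (27, 8, 14, BOS), (27, 8, 14, LAX), (27, 8, 21, BOS), (27, 8, 21, LAX), (27, 8, 23, BOS), (27, 8, 23, LAX), (30, 8, 13, BOS), (30, 8, 13, LAX), (30, 8, 14, BOS), (30, 8, 14, LAX), (30, 8, 21, BOS), (30, 8, 21, LAX), (30, 8, 23, BOS), (30, 8, 23, LAX), (32, 8, 13, BOS), (32, 8, 13, LAX), (32, 8, 14, BOS), (32, 8, 14, LAX), (32, 8, 21, BOS), (32, 8, 21, LAX), (32, 8, 23, BOS), (32, 8, 23, LAX), (33, 8, 13, BOS), (33, 8, 13, LAX), (33, 8, 14, BOS), (33, 8, 14, LAX), (33, 8, 21, BOS), (33, 8, 21, LAX), (33, 8, 23, BOS), (33, 8, 23, LAX), (36, 8, 13, BOS), (36, 8, 13, LAX), (36, 8, 14, BOS), (36, 8, 14, LAX), (36, 8, 21, BOS), (36, 8, 21, LAX), (36, 8, 23, BOS), (36, 8, 23, LAX)}
σ[dst = BOS ∧ hours ≥ 32]: keep tuples satisfying dst = BOS ∧ hours ≥ 32 → {(32, 8, 13, BOS), (32, 8, 14, BOS), (32, 8, 21, BOS), (32, 8, 23, BOS), (33, 8, 13, BOS), (33, 8, 14, BOS), (33, 8, 21, BOS), (33, 8, 23, BOS), (36, 8, 13, BOS), (36, 8, 14, BOS), (36, 8, 21, BOS), (36, 8, 23, BOS)}
Keep only column(s) hours, fno, pid: {(32, 8, 13), (32, 8, 14), (32, 8, 21), (32, 8, 23), (33, 8, 13), (33, 8, 14), (33, 8, 21), (33, 8, 23), (36, 8, 13), (36, 8, 14), (36, 8, 21), (36, 8, 23)}

{(32, 8, 13), (32, 8, 14), (32, 8, 21), (32, 8, 23), (33, 8, 13), (33, 8, 14), (33, 8, 21), (33, 8, 23), (36, 8, 13), (36, 8, 14), (36, 8, 21), (36, 8, 23)}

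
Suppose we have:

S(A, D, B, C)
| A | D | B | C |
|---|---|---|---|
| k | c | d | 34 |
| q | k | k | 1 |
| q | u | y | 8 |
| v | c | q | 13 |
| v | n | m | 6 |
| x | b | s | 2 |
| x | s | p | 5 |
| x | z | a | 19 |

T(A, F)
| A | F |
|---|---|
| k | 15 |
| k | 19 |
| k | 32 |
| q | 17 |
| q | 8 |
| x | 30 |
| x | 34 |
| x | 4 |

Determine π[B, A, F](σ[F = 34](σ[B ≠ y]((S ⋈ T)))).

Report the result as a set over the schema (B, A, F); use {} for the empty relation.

Joining S and T on A yields {(k, c, d, 34, 15), (k, c, d, 34, 19), (k, c, d, 34, 32), (q, k, k, 1, 17), (q, k, k, 1, 8), (q, u, y, 8, 17), (q, u, y, 8, 8), (x, b, s, 2, 30), (x, b, s, 2, 34), (x, b, s, 2, 4), (x, s, p, 5, 30), (x, s, p, 5, 34), (x, s, p, 5, 4), (x, z, a, 19, 30), (x, z, a, 19, 34), (x, z, a, 19, 4)}.
Apply σ_{B ≠ y}; surviving tuples: {(k, c, d, 34, 15), (k, c, d, 34, 19), (k, c, d, 34, 32), (q, k, k, 1, 17), (q, k, k, 1, 8), (x, b, s, 2, 30), (x, b, s, 2, 34), (x, b, s, 2, 4), (x, s, p, 5, 30), (x, s, p, 5, 34), (x, s, p, 5, 4), (x, z, a, 19, 30), (x, z, a, 19, 34), (x, z, a, 19, 4)}
Apply σ_{F = 34}; surviving tuples: {(x, b, s, 2, 34), (x, s, p, 5, 34), (x, z, a, 19, 34)}
Keep only column(s) B, A, F: {(a, x, 34), (p, x, 34), (s, x, 34)}

{(a, x, 34), (p, x, 34), (s, x, 34)}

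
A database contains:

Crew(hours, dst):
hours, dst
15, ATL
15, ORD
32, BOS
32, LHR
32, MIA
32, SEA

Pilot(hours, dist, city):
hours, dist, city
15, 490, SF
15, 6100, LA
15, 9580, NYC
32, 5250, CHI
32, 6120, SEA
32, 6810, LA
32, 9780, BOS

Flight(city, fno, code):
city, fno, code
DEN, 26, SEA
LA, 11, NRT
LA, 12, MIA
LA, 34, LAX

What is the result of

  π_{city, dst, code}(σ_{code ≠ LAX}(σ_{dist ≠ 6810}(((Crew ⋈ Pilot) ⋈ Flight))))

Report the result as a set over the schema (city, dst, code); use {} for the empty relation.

{(LA, ATL, MIA), (LA, ATL, NRT), (LA, ORD, MIA), (LA, ORD, NRT)}

Joining Crew and Pilot on hours yields {(15, ATL, 490, SF), (15, ATL, 6100, LA), (15, ATL, 9580, NYC), (15, ORD, 490, SF), (15, ORD, 6100, LA), (15, ORD, 9580, NYC), (32, BOS, 5250, CHI), (32, BOS, 6120, SEA), (32, BOS, 6810, LA), (32, BOS, 9780, BOS), (32, LHR, 5250, CHI), (32, LHR, 6120, SEA), (32, LHR, 6810, LA), (32, LHR, 9780, BOS), (32, MIA, 5250, CHI), (32, MIA, 6120, SEA), (32, MIA, 6810, LA), (32, MIA, 9780, BOS), (32, SEA, 5250, CHI), (32, SEA, 6120, SEA), (32, SEA, 6810, LA), (32, SEA, 9780, BOS)}.
Joining (Crew ⋈ Pilot) and Flight on city yields {(15, ATL, 6100, LA, 11, NRT), (15, ATL, 6100, LA, 12, MIA), (15, ATL, 6100, LA, 34, LAX), (15, ORD, 6100, LA, 11, NRT), (15, ORD, 6100, LA, 12, MIA), (15, ORD, 6100, LA, 34, LAX), (32, BOS, 6810, LA, 11, NRT), (32, BOS, 6810, LA, 12, MIA), (32, BOS, 6810, LA, 34, LAX), (32, LHR, 6810, LA, 11, NRT), (32, LHR, 6810, LA, 12, MIA), (32, LHR, 6810, LA, 34, LAX), (32, MIA, 6810, LA, 11, NRT), (32, MIA, 6810, LA, 12, MIA), (32, MIA, 6810, LA, 34, LAX), (32, SEA, 6810, LA, 11, NRT), (32, SEA, 6810, LA, 12, MIA), (32, SEA, 6810, LA, 34, LAX)}.
Apply σ_{dist ≠ 6810}; surviving tuples: {(15, ATL, 6100, LA, 11, NRT), (15, ATL, 6100, LA, 12, MIA), (15, ATL, 6100, LA, 34, LAX), (15, ORD, 6100, LA, 11, NRT), (15, ORD, 6100, LA, 12, MIA), (15, ORD, 6100, LA, 34, LAX)}
Apply σ_{code ≠ LAX}; surviving tuples: {(15, ATL, 6100, LA, 11, NRT), (15, ATL, 6100, LA, 12, MIA), (15, ORD, 6100, LA, 11, NRT), (15, ORD, 6100, LA, 12, MIA)}
Keep only column(s) city, dst, code: {(LA, ATL, MIA), (LA, ATL, NRT), (LA, ORD, MIA), (LA, ORD, NRT)}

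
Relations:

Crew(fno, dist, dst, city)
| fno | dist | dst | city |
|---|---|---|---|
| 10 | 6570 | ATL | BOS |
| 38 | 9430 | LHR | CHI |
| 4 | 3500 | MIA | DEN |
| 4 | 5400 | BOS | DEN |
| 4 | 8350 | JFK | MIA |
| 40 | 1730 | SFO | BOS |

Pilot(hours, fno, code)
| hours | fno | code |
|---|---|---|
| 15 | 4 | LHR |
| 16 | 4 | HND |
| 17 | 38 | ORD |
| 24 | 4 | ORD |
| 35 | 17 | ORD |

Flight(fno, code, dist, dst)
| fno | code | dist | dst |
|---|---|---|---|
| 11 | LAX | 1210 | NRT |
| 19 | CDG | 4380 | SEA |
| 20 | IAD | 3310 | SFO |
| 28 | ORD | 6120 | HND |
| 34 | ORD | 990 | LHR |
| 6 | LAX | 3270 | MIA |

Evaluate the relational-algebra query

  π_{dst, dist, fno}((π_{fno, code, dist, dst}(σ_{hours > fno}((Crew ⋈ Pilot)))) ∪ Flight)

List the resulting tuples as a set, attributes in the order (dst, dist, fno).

Joining Crew and Pilot on fno yields {(38, 9430, LHR, CHI, 17, ORD), (4, 3500, MIA, DEN, 15, LHR), (4, 3500, MIA, DEN, 16, HND), (4, 3500, MIA, DEN, 24, ORD), (4, 5400, BOS, DEN, 15, LHR), (4, 5400, BOS, DEN, 16, HND), (4, 5400, BOS, DEN, 24, ORD), (4, 8350, JFK, MIA, 15, LHR), (4, 8350, JFK, MIA, 16, HND), (4, 8350, JFK, MIA, 24, ORD)}.
Apply σ_{hours > fno}; surviving tuples: {(4, 3500, MIA, DEN, 15, LHR), (4, 3500, MIA, DEN, 16, HND), (4, 3500, MIA, DEN, 24, ORD), (4, 5400, BOS, DEN, 15, LHR), (4, 5400, BOS, DEN, 16, HND), (4, 5400, BOS, DEN, 24, ORD), (4, 8350, JFK, MIA, 15, LHR), (4, 8350, JFK, MIA, 16, HND), (4, 8350, JFK, MIA, 24, ORD)}
π_{fno, code, dist, dst} gives {(4, HND, 3500, MIA), (4, HND, 5400, BOS), (4, HND, 8350, JFK), (4, LHR, 3500, MIA), (4, LHR, 5400, BOS), (4, LHR, 8350, JFK), (4, ORD, 3500, MIA), (4, ORD, 5400, BOS), (4, ORD, 8350, JFK)}.
Union: {(4, HND, 3500, MIA), (4, HND, 5400, BOS), (4, HND, 8350, JFK), (4, LHR, 3500, MIA), (4, LHR, 5400, BOS), (4, LHR, 8350, JFK), (4, ORD, 3500, MIA), (4, ORD, 5400, BOS), (4, ORD, 8350, JFK)} with {(11, LAX, 1210, NRT), (19, CDG, 4380, SEA), (20, IAD, 3310, SFO), (28, ORD, 6120, HND), (34, ORD, 990, LHR), (6, LAX, 3270, MIA)} → {(11, LAX, 1210, NRT), (19, CDG, 4380, SEA), (20, IAD, 3310, SFO), (28, ORD, 6120, HND), (34, ORD, 990, LHR), (4, HND, 3500, MIA), (4, HND, 5400, BOS), (4, HND, 8350, JFK), (4, LHR, 3500, MIA), (4, LHR, 5400, BOS), (4, LHR, 8350, JFK), (4, ORD, 3500, MIA), (4, ORD, 5400, BOS), (4, ORD, 8350, JFK), (6, LAX, 3270, MIA)}
π_{dst, dist, fno} gives {(BOS, 5400, 4), (HND, 6120, 28), (JFK, 8350, 4), (LHR, 990, 34), (MIA, 3270, 6), (MIA, 3500, 4), (NRT, 1210, 11), (SEA, 4380, 19), (SFO, 3310, 20)} (6 duplicate(s) eliminated).

{(BOS, 5400, 4), (HND, 6120, 28), (JFK, 8350, 4), (LHR, 990, 34), (MIA, 3270, 6), (MIA, 3500, 4), (NRT, 1210, 11), (SEA, 4380, 19), (SFO, 3310, 20)}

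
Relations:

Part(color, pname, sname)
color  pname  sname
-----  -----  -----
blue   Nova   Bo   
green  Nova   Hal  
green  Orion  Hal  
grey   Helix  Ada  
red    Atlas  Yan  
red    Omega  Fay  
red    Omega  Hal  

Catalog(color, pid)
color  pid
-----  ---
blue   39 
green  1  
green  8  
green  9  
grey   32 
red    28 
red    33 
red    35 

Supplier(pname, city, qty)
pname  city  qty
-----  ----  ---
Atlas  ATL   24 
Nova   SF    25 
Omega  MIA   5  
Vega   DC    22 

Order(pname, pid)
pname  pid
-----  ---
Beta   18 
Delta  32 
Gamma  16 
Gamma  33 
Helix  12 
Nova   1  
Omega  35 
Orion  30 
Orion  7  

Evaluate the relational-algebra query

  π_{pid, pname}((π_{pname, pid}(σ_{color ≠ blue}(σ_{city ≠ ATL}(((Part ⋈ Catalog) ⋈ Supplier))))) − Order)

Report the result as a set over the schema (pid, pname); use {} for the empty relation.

Joining Part and Catalog on color yields {(blue, Nova, Bo, 39), (green, Nova, Hal, 1), (green, Nova, Hal, 8), (green, Nova, Hal, 9), (green, Orion, Hal, 1), (green, Orion, Hal, 8), (green, Orion, Hal, 9), (grey, Helix, Ada, 32), (red, Atlas, Yan, 28), (red, Atlas, Yan, 33), (red, Atlas, Yan, 35), (red, Omega, Fay, 28), (red, Omega, Fay, 33), (red, Omega, Fay, 35), (red, Omega, Hal, 28), (red, Omega, Hal, 33), (red, Omega, Hal, 35)}.
Joining (Part ⋈ Catalog) and Supplier on pname yields {(blue, Nova, Bo, 39, SF, 25), (green, Nova, Hal, 1, SF, 25), (green, Nova, Hal, 8, SF, 25), (green, Nova, Hal, 9, SF, 25), (red, Atlas, Yan, 28, ATL, 24), (red, Atlas, Yan, 33, ATL, 24), (red, Atlas, Yan, 35, ATL, 24), (red, Omega, Fay, 28, MIA, 5), (red, Omega, Fay, 33, MIA, 5), (red, Omega, Fay, 35, MIA, 5), (red, Omega, Hal, 28, MIA, 5), (red, Omega, Hal, 33, MIA, 5), (red, Omega, Hal, 35, MIA, 5)}.
σ[city ≠ ATL]: keep tuples satisfying city ≠ ATL → {(blue, Nova, Bo, 39, SF, 25), (green, Nova, Hal, 1, SF, 25), (green, Nova, Hal, 8, SF, 25), (green, Nova, Hal, 9, SF, 25), (red, Omega, Fay, 28, MIA, 5), (red, Omega, Fay, 33, MIA, 5), (red, Omega, Fay, 35, MIA, 5), (red, Omega, Hal, 28, MIA, 5), (red, Omega, Hal, 33, MIA, 5), (red, Omega, Hal, 35, MIA, 5)}
σ[color ≠ blue]: keep tuples satisfying color ≠ blue → {(green, Nova, Hal, 1, SF, 25), (green, Nova, Hal, 8, SF, 25), (green, Nova, Hal, 9, SF, 25), (red, Omega, Fay, 28, MIA, 5), (red, Omega, Fay, 33, MIA, 5), (red, Omega, Fay, 35, MIA, 5), (red, Omega, Hal, 28, MIA, 5), (red, Omega, Hal, 33, MIA, 5), (red, Omega, Hal, 35, MIA, 5)}
Projecting to pname, pid (3 duplicate(s) eliminated): {(Nova, 1), (Nova, 8), (Nova, 9), (Omega, 28), (Omega, 33), (Omega, 35)}
Set difference of the two operands is {(Nova, 8), (Nova, 9), (Omega, 28), (Omega, 33)}.
Projecting to pid, pname: {(28, Omega), (33, Omega), (8, Nova), (9, Nova)}

{(28, Omega), (33, Omega), (8, Nova), (9, Nova)}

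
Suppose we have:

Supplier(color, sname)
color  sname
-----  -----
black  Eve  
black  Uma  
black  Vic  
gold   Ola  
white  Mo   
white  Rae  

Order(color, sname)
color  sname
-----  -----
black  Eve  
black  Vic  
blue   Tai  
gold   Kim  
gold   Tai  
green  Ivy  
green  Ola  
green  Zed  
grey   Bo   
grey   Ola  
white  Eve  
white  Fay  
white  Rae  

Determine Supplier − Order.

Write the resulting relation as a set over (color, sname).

{(black, Uma), (gold, Ola), (white, Mo)}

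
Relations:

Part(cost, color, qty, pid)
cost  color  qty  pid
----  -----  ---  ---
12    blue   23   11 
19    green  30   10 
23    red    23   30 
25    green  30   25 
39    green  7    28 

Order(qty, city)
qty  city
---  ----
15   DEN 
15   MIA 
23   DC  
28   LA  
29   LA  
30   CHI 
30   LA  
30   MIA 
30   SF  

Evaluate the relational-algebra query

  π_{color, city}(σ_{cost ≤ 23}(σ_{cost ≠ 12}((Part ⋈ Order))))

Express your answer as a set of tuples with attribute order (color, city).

{(green, CHI), (green, LA), (green, MIA), (green, SF), (red, DC)}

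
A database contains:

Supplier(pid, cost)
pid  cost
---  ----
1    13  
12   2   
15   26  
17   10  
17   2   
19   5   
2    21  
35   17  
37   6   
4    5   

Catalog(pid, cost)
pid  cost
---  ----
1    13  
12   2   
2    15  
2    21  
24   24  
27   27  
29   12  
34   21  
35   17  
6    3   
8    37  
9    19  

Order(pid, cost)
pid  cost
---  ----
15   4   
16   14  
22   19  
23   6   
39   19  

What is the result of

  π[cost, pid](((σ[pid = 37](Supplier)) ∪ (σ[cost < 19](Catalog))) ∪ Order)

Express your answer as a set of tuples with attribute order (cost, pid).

{(12, 29), (13, 1), (14, 16), (15, 2), (17, 35), (19, 22), (19, 39), (2, 12), (3, 6), (4, 15), (6, 23), (6, 37)}

Filtering on pid = 37 leaves {(37, 6)}.
Filtering on cost < 19 leaves {(1, 13), (12, 2), (2, 15), (29, 12), (35, 17), (6, 3)}.
Union: {(37, 6)} with {(1, 13), (12, 2), (2, 15), (29, 12), (35, 17), (6, 3)} → {(1, 13), (12, 2), (2, 15), (29, 12), (35, 17), (37, 6), (6, 3)}
Union: {(1, 13), (12, 2), (2, 15), (29, 12), (35, 17), (37, 6), (6, 3)} with {(15, 4), (16, 14), (22, 19), (23, 6), (39, 19)} → {(1, 13), (12, 2), (15, 4), (16, 14), (2, 15), (22, 19), (23, 6), (29, 12), (35, 17), (37, 6), (39, 19), (6, 3)}
π_{cost, pid} gives {(12, 29), (13, 1), (14, 16), (15, 2), (17, 35), (19, 22), (19, 39), (2, 12), (3, 6), (4, 15), (6, 23), (6, 37)}.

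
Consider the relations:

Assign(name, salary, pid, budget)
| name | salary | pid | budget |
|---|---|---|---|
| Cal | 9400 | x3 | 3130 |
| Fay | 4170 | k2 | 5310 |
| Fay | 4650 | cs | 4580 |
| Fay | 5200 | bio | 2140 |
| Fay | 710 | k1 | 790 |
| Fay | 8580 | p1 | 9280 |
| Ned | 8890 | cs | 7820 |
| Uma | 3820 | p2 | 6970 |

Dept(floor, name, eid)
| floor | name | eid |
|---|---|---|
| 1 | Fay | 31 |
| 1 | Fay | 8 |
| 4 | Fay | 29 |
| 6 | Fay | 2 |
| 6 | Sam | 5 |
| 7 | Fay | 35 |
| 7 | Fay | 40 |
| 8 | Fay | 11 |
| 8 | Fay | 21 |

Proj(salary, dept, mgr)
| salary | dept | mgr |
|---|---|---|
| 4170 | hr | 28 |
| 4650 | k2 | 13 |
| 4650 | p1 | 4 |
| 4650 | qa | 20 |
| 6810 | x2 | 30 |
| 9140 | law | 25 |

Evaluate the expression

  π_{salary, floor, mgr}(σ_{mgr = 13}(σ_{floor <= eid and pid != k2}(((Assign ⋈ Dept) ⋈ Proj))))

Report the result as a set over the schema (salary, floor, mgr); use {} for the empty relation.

Assign ⋈ Dept (natural join on name): {(Fay, 4170, k2, 5310, 1, 31), (Fay, 4170, k2, 5310, 1, 8), (Fay, 4170, k2, 5310, 4, 29), (Fay, 4170, k2, 5310, 6, 2), (Fay, 4170, k2, 5310, 7, 35), (Fay, 4170, k2, 5310, 7, 40), (Fay, 4170, k2, 5310, 8, 11), (Fay, 4170, k2, 5310, 8, 21), (Fay, 4650, cs, 4580, 1, 31), (Fay, 4650, cs, 4580, 1, 8), (Fay, 4650, cs, 4580, 4, 29), (Fay, 4650, cs, 4580, 6, 2), (Fay, 4650, cs, 4580, 7, 35), (Fay, 4650, cs, 4580, 7, 40), (Fay, 4650, cs, 4580, 8, 11), (Fay, 4650, cs, 4580, 8, 21), (Fay, 5200, bio, 2140, 1, 31), (Fay, 5200, bio, 2140, 1, 8), (Fay, 5200, bio, 2140, 4, 29), (Fay, 5200, bio, 2140, 6, 2), (Fay, 5200, bio, 2140, 7, 35), (Fay, 5200, bio, 2140, 7, 40), (Fay, 5200, bio, 2140, 8, 11), (Fay, 5200, bio, 2140, 8, 21), (Fay, 710, k1, 790, 1, 31), (Fay, 710, k1, 790, 1, 8), (Fay, 710, k1, 790, 4, 29), (Fay, 710, k1, 790, 6, 2), (Fay, 710, k1, 790, 7, 35), (Fay, 710, k1, 790, 7, 40), (Fay, 710, k1, 790, 8, 11), (Fay, 710, k1, 790, 8, 21), (Fay, 8580, p1, 9280, 1, 31), (Fay, 8580, p1, 9280, 1, 8), (Fay, 8580, p1, 9280, 4, 29), (Fay, 8580, p1, 9280, 6, 2), (Fay, 8580, p1, 9280, 7, 35), (Fay, 8580, p1, 9280, 7, 40), (Fay, 8580, p1, 9280, 8, 11), (Fay, 8580, p1, 9280, 8, 21)}
(Assign ⋈ Dept) ⋈ Proj (natural join on salary): {(Fay, 4170, k2, 5310, 1, 31, hr, 28), (Fay, 4170, k2, 5310, 1, 8, hr, 28), (Fay, 4170, k2, 5310, 4, 29, hr, 28), (Fay, 4170, k2, 5310, 6, 2, hr, 28), (Fay, 4170, k2, 5310, 7, 35, hr, 28), (Fay, 4170, k2, 5310, 7, 40, hr, 28), (Fay, 4170, k2, 5310, 8, 11, hr, 28), (Fay, 4170, k2, 5310, 8, 21, hr, 28), (Fay, 4650, cs, 4580, 1, 31, k2, 13), (Fay, 4650, cs, 4580, 1, 31, p1, 4), (Fay, 4650, cs, 4580, 1, 31, qa, 20), (Fay, 4650, cs, 4580, 1, 8, k2, 13), (Fay, 4650, cs, 4580, 1, 8, p1, 4), (Fay, 4650, cs, 4580, 1, 8, qa, 20), (Fay, 4650, cs, 4580, 4, 29, k2, 13), (Fay, 4650, cs, 4580, 4, 29, p1, 4), (Fay, 4650, cs, 4580, 4, 29, qa, 20), (Fay, 4650, cs, 4580, 6, 2, k2, 13), (Fay, 4650, cs, 4580, 6, 2, p1, 4), (Fay, 4650, cs, 4580, 6, 2, qa, 20), (Fay, 4650, cs, 4580, 7, 35, k2, 13), (Fay, 4650, cs, 4580, 7, 35, p1, 4), (Fay, 4650, cs, 4580, 7, 35, qa, 20), (Fay, 4650, cs, 4580, 7, 40, k2, 13), (Fay, 4650, cs, 4580, 7, 40, p1, 4), (Fay, 4650, cs, 4580, 7, 40, qa, 20), (Fay, 4650, cs, 4580, 8, 11, k2, 13), (Fay, 4650, cs, 4580, 8, 11, p1, 4), (Fay, 4650, cs, 4580, 8, 11, qa, 20), (Fay, 4650, cs, 4580, 8, 21, k2, 13), (Fay, 4650, cs, 4580, 8, 21, p1, 4), (Fay, 4650, cs, 4580, 8, 21, qa, 20)}
Apply σ_{floor <= eid and pid != k2}; surviving tuples: {(Fay, 4650, cs, 4580, 1, 31, k2, 13), (Fay, 4650, cs, 4580, 1, 31, p1, 4), (Fay, 4650, cs, 4580, 1, 31, qa, 20), (Fay, 4650, cs, 4580, 1, 8, k2, 13), (Fay, 4650, cs, 4580, 1, 8, p1, 4), (Fay, 4650, cs, 4580, 1, 8, qa, 20), (Fay, 4650, cs, 4580, 4, 29, k2, 13), (Fay, 4650, cs, 4580, 4, 29, p1, 4), (Fay, 4650, cs, 4580, 4, 29, qa, 20), (Fay, 4650, cs, 4580, 7, 35, k2, 13), (Fay, 4650, cs, 4580, 7, 35, p1, 4), (Fay, 4650, cs, 4580, 7, 35, qa, 20), (Fay, 4650, cs, 4580, 7, 40, k2, 13), (Fay, 4650, cs, 4580, 7, 40, p1, 4), (Fay, 4650, cs, 4580, 7, 40, qa, 20), (Fay, 4650, cs, 4580, 8, 11, k2, 13), (Fay, 4650, cs, 4580, 8, 11, p1, 4), (Fay, 4650, cs, 4580, 8, 11, qa, 20), (Fay, 4650, cs, 4580, 8, 21, k2, 13), (Fay, 4650, cs, 4580, 8, 21, p1, 4), (Fay, 4650, cs, 4580, 8, 21, qa, 20)}
Apply σ_{mgr = 13}; surviving tuples: {(Fay, 4650, cs, 4580, 1, 31, k2, 13), (Fay, 4650, cs, 4580, 1, 8, k2, 13), (Fay, 4650, cs, 4580, 4, 29, k2, 13), (Fay, 4650, cs, 4580, 7, 35, k2, 13), (Fay, 4650, cs, 4580, 7, 40, k2, 13), (Fay, 4650, cs, 4580, 8, 11, k2, 13), (Fay, 4650, cs, 4580, 8, 21, k2, 13)}
π[salary, floor, mgr]: project onto (salary, floor, mgr) (3 duplicate(s) eliminated) → {(4650, 1, 13), (4650, 4, 13), (4650, 7, 13), (4650, 8, 13)}

{(4650, 1, 13), (4650, 4, 13), (4650, 7, 13), (4650, 8, 13)}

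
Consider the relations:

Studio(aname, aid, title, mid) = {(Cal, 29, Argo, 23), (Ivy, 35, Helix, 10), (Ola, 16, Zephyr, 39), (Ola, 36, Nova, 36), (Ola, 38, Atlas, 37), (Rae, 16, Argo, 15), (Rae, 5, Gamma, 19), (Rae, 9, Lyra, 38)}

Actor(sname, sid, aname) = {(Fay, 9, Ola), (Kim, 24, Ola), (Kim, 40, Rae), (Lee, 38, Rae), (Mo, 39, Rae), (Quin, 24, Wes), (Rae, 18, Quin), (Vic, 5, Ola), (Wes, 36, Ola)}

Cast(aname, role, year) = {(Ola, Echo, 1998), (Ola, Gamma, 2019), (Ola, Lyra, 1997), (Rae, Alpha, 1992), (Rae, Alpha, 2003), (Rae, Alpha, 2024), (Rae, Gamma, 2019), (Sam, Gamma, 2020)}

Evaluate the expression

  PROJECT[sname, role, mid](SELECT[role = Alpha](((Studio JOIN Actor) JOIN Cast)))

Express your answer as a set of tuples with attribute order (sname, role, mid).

{(Kim, Alpha, 15), (Kim, Alpha, 19), (Kim, Alpha, 38), (Lee, Alpha, 15), (Lee, Alpha, 19), (Lee, Alpha, 38), (Mo, Alpha, 15), (Mo, Alpha, 19), (Mo, Alpha, 38)}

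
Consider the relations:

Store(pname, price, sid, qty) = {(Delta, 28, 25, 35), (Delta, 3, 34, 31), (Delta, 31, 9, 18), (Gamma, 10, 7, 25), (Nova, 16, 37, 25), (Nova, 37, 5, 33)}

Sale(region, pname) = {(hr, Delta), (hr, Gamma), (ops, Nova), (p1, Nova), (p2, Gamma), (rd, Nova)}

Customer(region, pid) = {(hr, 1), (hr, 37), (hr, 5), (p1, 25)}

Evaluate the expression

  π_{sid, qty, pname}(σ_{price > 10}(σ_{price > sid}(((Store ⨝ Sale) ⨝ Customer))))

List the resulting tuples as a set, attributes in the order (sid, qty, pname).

Joining Store and Sale on pname yields {(Delta, 28, 25, 35, hr), (Delta, 3, 34, 31, hr), (Delta, 31, 9, 18, hr), (Gamma, 10, 7, 25, hr), (Gamma, 10, 7, 25, p2), (Nova, 16, 37, 25, ops), (Nova, 16, 37, 25, p1), (Nova, 16, 37, 25, rd), (Nova, 37, 5, 33, ops), (Nova, 37, 5, 33, p1), (Nova, 37, 5, 33, rd)}.
Joining (Store ⨝ Sale) and Customer on region yields {(Delta, 28, 25, 35, hr, 1), (Delta, 28, 25, 35, hr, 37), (Delta, 28, 25, 35, hr, 5), (Delta, 3, 34, 31, hr, 1), (Delta, 3, 34, 31, hr, 37), (Delta, 3, 34, 31, hr, 5), (Delta, 31, 9, 18, hr, 1), (Delta, 31, 9, 18, hr, 37), (Delta, 31, 9, 18, hr, 5), (Gamma, 10, 7, 25, hr, 1), (Gamma, 10, 7, 25, hr, 37), (Gamma, 10, 7, 25, hr, 5), (Nova, 16, 37, 25, p1, 25), (Nova, 37, 5, 33, p1, 25)}.
Apply σ_{price > sid}; surviving tuples: {(Delta, 28, 25, 35, hr, 1), (Delta, 28, 25, 35, hr, 37), (Delta, 28, 25, 35, hr, 5), (Delta, 31, 9, 18, hr, 1), (Delta, 31, 9, 18, hr, 37), (Delta, 31, 9, 18, hr, 5), (Gamma, 10, 7, 25, hr, 1), (Gamma, 10, 7, 25, hr, 37), (Gamma, 10, 7, 25, hr, 5), (Nova, 37, 5, 33, p1, 25)}
Apply σ_{price > 10}; surviving tuples: {(Delta, 28, 25, 35, hr, 1), (Delta, 28, 25, 35, hr, 37), (Delta, 28, 25, 35, hr, 5), (Delta, 31, 9, 18, hr, 1), (Delta, 31, 9, 18, hr, 37), (Delta, 31, 9, 18, hr, 5), (Nova, 37, 5, 33, p1, 25)}
Projecting to sid, qty, pname (4 duplicate(s) eliminated): {(25, 35, Delta), (5, 33, Nova), (9, 18, Delta)}

{(25, 35, Delta), (5, 33, Nova), (9, 18, Delta)}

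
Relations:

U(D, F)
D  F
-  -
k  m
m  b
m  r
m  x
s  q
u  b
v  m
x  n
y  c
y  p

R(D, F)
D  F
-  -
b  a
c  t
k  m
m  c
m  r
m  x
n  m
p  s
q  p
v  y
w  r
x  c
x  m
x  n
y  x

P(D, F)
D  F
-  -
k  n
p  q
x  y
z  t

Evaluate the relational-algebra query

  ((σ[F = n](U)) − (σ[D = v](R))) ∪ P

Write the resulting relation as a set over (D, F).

Selection F = n: {(x, n)}
Selection D = v: {(v, y)}
Taking the difference: {(x, n)}
Taking the union: {(k, n), (p, q), (x, n), (x, y), (z, t)}

{(k, n), (p, q), (x, n), (x, y), (z, t)}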